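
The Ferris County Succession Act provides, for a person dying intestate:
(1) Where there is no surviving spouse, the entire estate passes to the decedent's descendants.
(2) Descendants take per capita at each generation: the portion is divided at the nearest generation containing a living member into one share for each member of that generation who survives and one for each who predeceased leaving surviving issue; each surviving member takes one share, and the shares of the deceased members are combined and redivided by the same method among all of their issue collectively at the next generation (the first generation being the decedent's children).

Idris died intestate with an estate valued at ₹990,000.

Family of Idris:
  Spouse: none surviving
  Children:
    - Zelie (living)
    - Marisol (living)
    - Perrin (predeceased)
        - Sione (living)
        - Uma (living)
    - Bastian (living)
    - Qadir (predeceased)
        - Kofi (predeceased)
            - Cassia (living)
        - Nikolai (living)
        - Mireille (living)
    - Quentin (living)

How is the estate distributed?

Zelie: ₹165,000; Marisol: ₹165,000; Sione: ₹66,000; Uma: ₹66,000; Bastian: ₹165,000; Cassia: ₹66,000; Nikolai: ₹66,000; Mireille: ₹66,000; Quentin: ₹165,000

The entire ₹990,000 passes to the descendants.
That amount (₹990,000) is divided at the children's generation into 6 shares of ₹165,000. Zelie, Marisol, Bastian, and Quentin each take ₹165,000. The 2 shares of the deceased (Perrin and Qadir) are combined into a pool of ₹330,000.
That pool (₹330,000) is divided at the grandchildren's generation into 5 shares of ₹66,000. Sione, Uma, Nikolai, and Mireille each take ₹66,000. The remaining share for the deceased Kofi (₹66,000) is carried to the next generation.
That pool (₹66,000) passes entirely to Cassia, the sole taker at the great-grandchildren's generation.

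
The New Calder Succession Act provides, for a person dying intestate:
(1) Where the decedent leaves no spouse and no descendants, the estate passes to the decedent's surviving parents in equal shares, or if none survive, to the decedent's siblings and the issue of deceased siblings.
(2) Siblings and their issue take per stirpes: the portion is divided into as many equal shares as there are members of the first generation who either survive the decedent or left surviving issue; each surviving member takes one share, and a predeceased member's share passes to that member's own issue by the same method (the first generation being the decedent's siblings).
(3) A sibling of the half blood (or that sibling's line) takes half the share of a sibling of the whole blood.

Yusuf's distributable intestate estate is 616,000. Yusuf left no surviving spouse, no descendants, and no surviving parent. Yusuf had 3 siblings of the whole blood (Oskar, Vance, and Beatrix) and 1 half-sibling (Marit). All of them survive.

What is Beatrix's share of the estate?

The entire 616,000 passes to the siblings and their issue.
Counting each half-blood sibling's line as half a unit, there are 7/2 units in 616,000, so one unit is 176,000. Whole-blood lines (Oskar, Vance, and Beatrix) take 176,000 each; half-blood lines (Marit) take 88,000 each.

Beatrix receives 176,000.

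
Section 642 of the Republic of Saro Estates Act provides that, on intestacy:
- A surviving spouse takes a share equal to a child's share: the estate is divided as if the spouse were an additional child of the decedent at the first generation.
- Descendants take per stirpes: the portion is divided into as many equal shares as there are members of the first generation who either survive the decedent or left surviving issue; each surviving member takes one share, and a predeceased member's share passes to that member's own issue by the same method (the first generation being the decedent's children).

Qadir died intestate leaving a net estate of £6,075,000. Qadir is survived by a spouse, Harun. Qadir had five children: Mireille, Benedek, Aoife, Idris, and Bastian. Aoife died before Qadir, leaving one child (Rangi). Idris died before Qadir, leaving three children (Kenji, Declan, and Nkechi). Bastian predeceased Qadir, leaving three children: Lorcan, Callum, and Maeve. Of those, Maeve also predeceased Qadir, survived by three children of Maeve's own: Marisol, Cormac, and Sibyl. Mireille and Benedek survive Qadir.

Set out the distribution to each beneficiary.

The spouse counts as an additional share at the children's level, so there are 6 primary shares of £1,012,500. Harun takes one such share (£1,012,500).
The children's combined portion (£5,062,500) is divided into 5 shares of £1,012,500: Mireille and Benedek each take £1,012,500; Aoife's £1,012,500 share passes to Aoife's issue; Idris's £1,012,500 share passes to Idris's issue; Bastian's £1,012,500 share passes to Bastian's issue.
Aoife's share (£1,012,500) passes entirely to Rangi.
Idris's share (£1,012,500) is divided into 3 shares of £337,500: Kenji, Declan, and Nkechi each take £337,500.
Bastian's share (£1,012,500) is divided into 3 shares of £337,500: Lorcan and Callum each take £337,500; Maeve's £337,500 share passes to Maeve's issue.
Maeve's share (£337,500) is divided into 3 shares of £112,500: Marisol, Cormac, and Sibyl each take £112,500.

Harun: £1,012,500; Mireille: £1,012,500; Benedek: £1,012,500; Rangi: £1,012,500; Kenji: £337,500; Declan: £337,500; Nkechi: £337,500; Lorcan: £337,500; Callum: £337,500; Marisol: £112,500; Cormac: £112,500; Sibyl: £112,500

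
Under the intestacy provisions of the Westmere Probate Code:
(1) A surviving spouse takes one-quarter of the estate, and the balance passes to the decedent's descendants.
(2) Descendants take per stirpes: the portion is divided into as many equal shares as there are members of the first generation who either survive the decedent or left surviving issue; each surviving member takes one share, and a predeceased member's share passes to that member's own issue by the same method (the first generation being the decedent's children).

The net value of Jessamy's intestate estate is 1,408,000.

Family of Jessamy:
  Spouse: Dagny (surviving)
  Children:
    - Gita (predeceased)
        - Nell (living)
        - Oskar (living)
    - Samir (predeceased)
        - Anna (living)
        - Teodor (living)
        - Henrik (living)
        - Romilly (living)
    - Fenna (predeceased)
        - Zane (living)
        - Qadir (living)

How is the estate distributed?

Dagny: 352,000; Nell: 176,000; Oskar: 176,000; Anna: 88,000; Teodor: 88,000; Henrik: 88,000; Romilly: 88,000; Zane: 176,000; Qadir: 176,000

Dagny takes one-quarter of 1,408,000 = 352,000. The remaining 1,056,000 passes to the descendants.
The descendants' portion (1,056,000) is divided into 3 shares of 352,000: Gita's 352,000 share passes to Gita's issue; Samir's 352,000 share passes to Samir's issue; Fenna's 352,000 share passes to Fenna's issue.
Gita's share (352,000) is divided into 2 shares of 176,000: Nell and Oskar each take 176,000.
Samir's share (352,000) is divided into 4 shares of 88,000: Anna, Teodor, Henrik, and Romilly each take 88,000.
Fenna's share (352,000) is divided into 2 shares of 176,000: Zane and Qadir each take 176,000.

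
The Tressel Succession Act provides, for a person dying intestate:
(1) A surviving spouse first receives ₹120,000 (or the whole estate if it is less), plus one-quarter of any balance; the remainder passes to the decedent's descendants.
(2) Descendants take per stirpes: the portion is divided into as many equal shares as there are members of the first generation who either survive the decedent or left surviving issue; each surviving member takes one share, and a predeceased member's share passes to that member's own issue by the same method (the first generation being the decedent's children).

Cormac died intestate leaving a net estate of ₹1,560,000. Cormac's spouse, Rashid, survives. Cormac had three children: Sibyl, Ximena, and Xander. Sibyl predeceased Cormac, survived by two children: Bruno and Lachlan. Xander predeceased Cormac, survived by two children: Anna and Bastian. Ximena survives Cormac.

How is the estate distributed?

Rashid first takes ₹120,000, leaving a balance of ₹1,440,000. Rashid then takes one-quarter of the balance (₹360,000), for a total of ₹480,000. The remaining ₹1,080,000 passes to the descendants.
The descendants' portion (₹1,080,000) is divided into 3 shares of ₹360,000: Ximena takes ₹360,000; Sibyl's ₹360,000 share passes to Sibyl's issue; Xander's ₹360,000 share passes to Xander's issue.
Sibyl's share (₹360,000) is divided into 2 shares of ₹180,000: Bruno and Lachlan each take ₹180,000.
Xander's share (₹360,000) is divided into 2 shares of ₹180,000: Anna and Bastian each take ₹180,000.

Rashid: ₹480,000; Bruno: ₹180,000; Lachlan: ₹180,000; Ximena: ₹360,000; Anna: ₹180,000; Bastian: ₹180,000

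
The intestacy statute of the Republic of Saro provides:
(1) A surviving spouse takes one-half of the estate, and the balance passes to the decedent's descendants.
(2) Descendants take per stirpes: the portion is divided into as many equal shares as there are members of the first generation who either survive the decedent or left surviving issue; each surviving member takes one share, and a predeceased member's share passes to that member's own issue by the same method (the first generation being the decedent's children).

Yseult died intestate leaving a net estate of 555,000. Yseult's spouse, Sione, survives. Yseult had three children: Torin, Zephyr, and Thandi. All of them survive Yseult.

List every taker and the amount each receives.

Sione: 277,500; Torin: 92,500; Zephyr: 92,500; Thandi: 92,500

Sione takes one-half of 555,000 = 277,500. The remaining 277,500 passes to the descendants.
The descendants' portion (277,500) is divided into 3 shares of 92,500: Torin, Zephyr, and Thandi each take 92,500.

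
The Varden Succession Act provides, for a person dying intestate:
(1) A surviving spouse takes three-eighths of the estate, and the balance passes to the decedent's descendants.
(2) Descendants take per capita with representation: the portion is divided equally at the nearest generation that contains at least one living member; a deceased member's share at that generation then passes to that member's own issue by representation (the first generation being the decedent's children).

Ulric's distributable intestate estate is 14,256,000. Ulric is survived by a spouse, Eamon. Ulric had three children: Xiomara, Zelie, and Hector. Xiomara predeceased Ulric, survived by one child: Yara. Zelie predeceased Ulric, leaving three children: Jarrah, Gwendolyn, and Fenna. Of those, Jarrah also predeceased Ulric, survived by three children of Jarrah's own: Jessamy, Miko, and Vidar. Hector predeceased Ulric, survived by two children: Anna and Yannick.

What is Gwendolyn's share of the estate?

Gwendolyn receives 1,485,000.

Eamon takes three-eighths of 14,256,000 = 5,346,000. The remaining 8,910,000 passes to the descendants.
No child survives, so the initial division is made at the grandchildren's generation.
The descendants' portion (8,910,000) is divided into 6 shares of 1,485,000: Yara, Gwendolyn, Fenna, Anna, and Yannick each take 1,485,000; Jarrah's 1,485,000 share passes to Jarrah's issue.
Jarrah's share (1,485,000) is divided into 3 shares of 495,000: Jessamy, Miko, and Vidar each take 495,000.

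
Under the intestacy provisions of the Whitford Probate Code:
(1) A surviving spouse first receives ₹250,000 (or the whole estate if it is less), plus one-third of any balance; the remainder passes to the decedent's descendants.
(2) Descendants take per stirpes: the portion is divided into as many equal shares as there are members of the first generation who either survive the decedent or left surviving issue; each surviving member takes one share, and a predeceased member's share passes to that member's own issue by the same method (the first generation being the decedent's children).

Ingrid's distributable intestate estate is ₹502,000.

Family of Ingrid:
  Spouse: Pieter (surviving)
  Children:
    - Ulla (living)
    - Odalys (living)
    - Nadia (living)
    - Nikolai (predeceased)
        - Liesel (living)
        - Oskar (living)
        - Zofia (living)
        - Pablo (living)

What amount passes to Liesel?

Liesel receives ₹10,500.

Pieter first takes ₹250,000, leaving a balance of ₹252,000. Pieter then takes one-third of the balance (₹84,000), for a total of ₹334,000. The remaining ₹168,000 passes to the descendants.
The descendants' portion (₹168,000) is divided into 4 shares of ₹42,000: Ulla, Odalys, and Nadia each take ₹42,000; Nikolai's ₹42,000 share passes to Nikolai's issue.
Nikolai's share (₹42,000) is divided into 4 shares of ₹10,500: Liesel, Oskar, Zofia, and Pablo each take ₹10,500.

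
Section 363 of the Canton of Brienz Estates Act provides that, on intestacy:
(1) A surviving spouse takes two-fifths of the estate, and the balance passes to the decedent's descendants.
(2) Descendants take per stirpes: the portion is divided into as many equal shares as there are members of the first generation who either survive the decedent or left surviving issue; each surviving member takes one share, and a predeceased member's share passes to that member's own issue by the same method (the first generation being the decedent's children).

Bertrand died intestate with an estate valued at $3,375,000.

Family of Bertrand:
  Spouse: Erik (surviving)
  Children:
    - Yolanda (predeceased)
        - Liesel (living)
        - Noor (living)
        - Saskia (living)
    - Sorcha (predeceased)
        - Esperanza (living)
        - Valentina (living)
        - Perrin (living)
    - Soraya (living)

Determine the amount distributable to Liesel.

Erik takes two-fifths of $3,375,000 = $1,350,000. The remaining $2,025,000 passes to the descendants.
The descendants' portion ($2,025,000) is divided into 3 shares of $675,000: Soraya takes $675,000; Yolanda's $675,000 share passes to Yolanda's issue; Sorcha's $675,000 share passes to Sorcha's issue.
Yolanda's share ($675,000) is divided into 3 shares of $225,000: Liesel, Noor, and Saskia each take $225,000.
Sorcha's share ($675,000) is divided into 3 shares of $225,000: Esperanza, Valentina, and Perrin each take $225,000.

Liesel receives $225,000.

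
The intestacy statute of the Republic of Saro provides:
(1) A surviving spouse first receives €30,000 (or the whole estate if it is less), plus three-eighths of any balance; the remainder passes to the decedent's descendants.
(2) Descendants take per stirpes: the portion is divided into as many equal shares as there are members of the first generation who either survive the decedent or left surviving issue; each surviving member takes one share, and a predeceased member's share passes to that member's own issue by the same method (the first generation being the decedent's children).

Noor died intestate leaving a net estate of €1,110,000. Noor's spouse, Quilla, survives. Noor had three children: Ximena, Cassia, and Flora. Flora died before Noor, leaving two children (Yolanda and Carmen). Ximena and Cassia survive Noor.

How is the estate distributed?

Quilla first takes €30,000, leaving a balance of €1,080,000. Quilla then takes three-eighths of the balance (€405,000), for a total of €435,000. The remaining €675,000 passes to the descendants.
The descendants' portion (€675,000) is divided into 3 shares of €225,000: Ximena and Cassia each take €225,000; Flora's €225,000 share passes to Flora's issue.
Flora's share (€225,000) is divided into 2 shares of €112,500: Yolanda and Carmen each take €112,500.

Quilla: €435,000; Ximena: €225,000; Cassia: €225,000; Yolanda: €112,500; Carmen: €112,500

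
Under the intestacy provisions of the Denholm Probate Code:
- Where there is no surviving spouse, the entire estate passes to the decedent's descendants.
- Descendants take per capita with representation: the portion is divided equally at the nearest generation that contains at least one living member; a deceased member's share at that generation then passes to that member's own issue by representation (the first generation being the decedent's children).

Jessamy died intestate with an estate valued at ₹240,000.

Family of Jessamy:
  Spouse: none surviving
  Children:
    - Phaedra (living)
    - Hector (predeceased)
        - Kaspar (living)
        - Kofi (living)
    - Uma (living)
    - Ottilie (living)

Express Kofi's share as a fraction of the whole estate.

Kofi receives 1/8 of the estate.

The entire ₹240,000 passes to the descendants.
That amount (₹240,000) is divided into 4 shares of ₹60,000: Phaedra, Uma, and Ottilie each take ₹60,000; Hector's ₹60,000 share passes to Hector's issue.
Hector's share (₹60,000) is divided into 2 shares of ₹30,000: Kaspar and Kofi each take ₹30,000.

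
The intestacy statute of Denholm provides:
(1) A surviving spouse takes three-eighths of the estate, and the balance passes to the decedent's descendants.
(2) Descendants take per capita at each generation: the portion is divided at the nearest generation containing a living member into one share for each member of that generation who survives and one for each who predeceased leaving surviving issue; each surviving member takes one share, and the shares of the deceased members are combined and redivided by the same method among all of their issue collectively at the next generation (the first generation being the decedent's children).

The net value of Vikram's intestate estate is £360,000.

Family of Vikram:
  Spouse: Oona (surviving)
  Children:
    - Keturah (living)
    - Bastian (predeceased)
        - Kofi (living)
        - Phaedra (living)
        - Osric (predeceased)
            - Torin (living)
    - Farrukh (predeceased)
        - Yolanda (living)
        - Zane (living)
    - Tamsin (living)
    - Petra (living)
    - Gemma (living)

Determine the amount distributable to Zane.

Oona takes three-eighths of £360,000 = £135,000. The remaining £225,000 passes to the descendants.
The descendants' portion (£225,000) is divided at the children's generation into 6 shares of £37,500. Keturah, Tamsin, Petra, and Gemma each take £37,500. The 2 shares of the deceased (Bastian and Farrukh) are combined into a pool of £75,000.
That pool (£75,000) is divided at the grandchildren's generation into 5 shares of £15,000. Kofi, Phaedra, Yolanda, and Zane each take £15,000. The remaining share for the deceased Osric (£15,000) is carried to the next generation.
That pool (£15,000) passes entirely to Torin, the sole taker at the great-grandchildren's generation.

Zane receives £15,000.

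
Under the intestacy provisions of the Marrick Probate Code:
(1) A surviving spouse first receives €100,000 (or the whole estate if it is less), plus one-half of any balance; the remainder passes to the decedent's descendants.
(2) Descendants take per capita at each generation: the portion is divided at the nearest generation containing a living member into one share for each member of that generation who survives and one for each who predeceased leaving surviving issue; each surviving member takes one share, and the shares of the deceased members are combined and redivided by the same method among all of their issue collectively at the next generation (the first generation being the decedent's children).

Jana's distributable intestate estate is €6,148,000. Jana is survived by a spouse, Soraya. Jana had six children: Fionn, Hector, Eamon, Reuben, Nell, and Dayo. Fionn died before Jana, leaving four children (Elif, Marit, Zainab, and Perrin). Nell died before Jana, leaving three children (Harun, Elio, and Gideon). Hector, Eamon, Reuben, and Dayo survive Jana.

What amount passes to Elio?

Soraya first takes €100,000, leaving a balance of €6,048,000. Soraya then takes one-half of the balance (€3,024,000), for a total of €3,124,000. The remaining €3,024,000 passes to the descendants.
The descendants' portion (€3,024,000) is divided at the children's generation into 6 shares of €504,000. Hector, Eamon, Reuben, and Dayo each take €504,000. The 2 shares of the deceased (Fionn and Nell) are combined into a pool of €1,008,000.
That pool (€1,008,000) is divided at the grandchildren's generation equally among Elif, Marit, Zainab, Perrin, Harun, Elio, and Gideon: €144,000 each.

Elio receives €144,000.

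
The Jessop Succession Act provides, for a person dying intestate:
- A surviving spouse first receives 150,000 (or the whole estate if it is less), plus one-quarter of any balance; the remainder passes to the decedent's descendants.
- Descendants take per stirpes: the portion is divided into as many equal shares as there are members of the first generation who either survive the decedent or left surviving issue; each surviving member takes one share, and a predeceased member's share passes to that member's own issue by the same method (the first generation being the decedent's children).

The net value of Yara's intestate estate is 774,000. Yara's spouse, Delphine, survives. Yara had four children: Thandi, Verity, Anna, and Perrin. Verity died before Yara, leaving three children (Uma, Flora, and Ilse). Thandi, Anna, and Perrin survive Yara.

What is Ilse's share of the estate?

Ilse receives 39,000.

Delphine first takes 150,000, leaving a balance of 624,000. Delphine then takes one-quarter of the balance (156,000), for a total of 306,000. The remaining 468,000 passes to the descendants.
The descendants' portion (468,000) is divided into 4 shares of 117,000: Thandi, Anna, and Perrin each take 117,000; Verity's 117,000 share passes to Verity's issue.
Verity's share (117,000) is divided into 3 shares of 39,000: Uma, Flora, and Ilse each take 39,000.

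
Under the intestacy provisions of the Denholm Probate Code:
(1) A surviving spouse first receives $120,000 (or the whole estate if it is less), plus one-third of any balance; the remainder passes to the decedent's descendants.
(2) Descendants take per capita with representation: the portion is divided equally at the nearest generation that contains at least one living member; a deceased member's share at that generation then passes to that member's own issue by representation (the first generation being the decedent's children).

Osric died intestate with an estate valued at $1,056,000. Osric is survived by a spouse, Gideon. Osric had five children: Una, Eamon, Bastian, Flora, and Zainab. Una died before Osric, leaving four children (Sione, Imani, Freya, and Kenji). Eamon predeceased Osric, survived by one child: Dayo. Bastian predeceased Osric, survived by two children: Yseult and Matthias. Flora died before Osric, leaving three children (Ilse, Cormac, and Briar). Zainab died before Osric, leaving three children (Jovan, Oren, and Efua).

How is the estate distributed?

Gideon: $432,000; Sione: $48,000; Imani: $48,000; Freya: $48,000; Kenji: $48,000; Dayo: $48,000; Yseult: $48,000; Matthias: $48,000; Ilse: $48,000; Cormac: $48,000; Briar: $48,000; Jovan: $48,000; Oren: $48,000; Efua: $48,000

Gideon first takes $120,000, leaving a balance of $936,000. Gideon then takes one-third of the balance ($312,000), for a total of $432,000. The remaining $624,000 passes to the descendants.
No child survives, so the initial division is made at the grandchildren's generation.
The descendants' portion ($624,000) is divided into 13 shares of $48,000: Sione, Imani, Freya, Kenji, Dayo, Yseult, Matthias, Ilse, Cormac, Briar, Jovan, Oren, and Efua each take $48,000.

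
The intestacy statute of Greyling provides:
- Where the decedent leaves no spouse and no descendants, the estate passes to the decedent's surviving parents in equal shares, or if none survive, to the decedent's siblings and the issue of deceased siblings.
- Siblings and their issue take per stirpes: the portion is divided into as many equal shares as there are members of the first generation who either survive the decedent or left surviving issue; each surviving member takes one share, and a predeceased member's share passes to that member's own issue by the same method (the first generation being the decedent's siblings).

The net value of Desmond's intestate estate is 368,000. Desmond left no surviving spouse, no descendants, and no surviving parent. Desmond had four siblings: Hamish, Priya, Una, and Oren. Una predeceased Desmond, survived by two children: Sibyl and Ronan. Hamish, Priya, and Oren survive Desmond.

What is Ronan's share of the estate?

The entire 368,000 passes to the siblings and their issue.
That amount (368,000) is divided into 4 shares of 92,000: Hamish, Priya, and Oren each take 92,000; Una's 92,000 share passes to Una's issue.
Una's share (92,000) is divided into 2 shares of 46,000: Sibyl and Ronan each take 46,000.

Ronan receives 46,000.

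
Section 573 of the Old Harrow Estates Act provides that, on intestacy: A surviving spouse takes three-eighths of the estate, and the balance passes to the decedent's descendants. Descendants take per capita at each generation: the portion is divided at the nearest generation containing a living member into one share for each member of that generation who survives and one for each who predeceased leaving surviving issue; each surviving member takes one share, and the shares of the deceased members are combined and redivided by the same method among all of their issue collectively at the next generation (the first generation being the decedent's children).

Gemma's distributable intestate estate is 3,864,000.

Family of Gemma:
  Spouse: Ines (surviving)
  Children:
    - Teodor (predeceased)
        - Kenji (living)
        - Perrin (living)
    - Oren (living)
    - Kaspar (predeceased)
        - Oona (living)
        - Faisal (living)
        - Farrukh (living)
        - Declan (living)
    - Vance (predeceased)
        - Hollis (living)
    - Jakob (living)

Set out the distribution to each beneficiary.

Ines: 1,449,000; Kenji: 207,000; Perrin: 207,000; Oren: 483,000; Oona: 207,000; Faisal: 207,000; Farrukh: 207,000; Declan: 207,000; Hollis: 207,000; Jakob: 483,000

Ines takes three-eighths of 3,864,000 = 1,449,000. The remaining 2,415,000 passes to the descendants.
The descendants' portion (2,415,000) is divided at the children's generation into 5 shares of 483,000. Oren and Jakob each take 483,000. The 3 shares of the deceased (Teodor, Kaspar, and Vance) are combined into a pool of 1,449,000.
That pool (1,449,000) is divided at the grandchildren's generation equally among Kenji, Perrin, Oona, Faisal, Farrukh, Declan, and Hollis: 207,000 each.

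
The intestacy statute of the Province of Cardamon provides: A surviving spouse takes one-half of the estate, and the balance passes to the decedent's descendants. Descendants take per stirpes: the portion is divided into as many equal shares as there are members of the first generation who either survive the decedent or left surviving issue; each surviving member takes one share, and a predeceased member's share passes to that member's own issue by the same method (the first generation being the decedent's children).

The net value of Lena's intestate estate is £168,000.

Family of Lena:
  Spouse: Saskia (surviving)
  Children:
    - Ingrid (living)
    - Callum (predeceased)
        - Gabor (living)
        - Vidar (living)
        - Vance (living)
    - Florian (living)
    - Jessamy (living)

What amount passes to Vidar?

Vidar receives £7,000.

Saskia takes one-half of £168,000 = £84,000. The remaining £84,000 passes to the descendants.
The descendants' portion (£84,000) is divided into 4 shares of £21,000: Ingrid, Florian, and Jessamy each take £21,000; Callum's £21,000 share passes to Callum's issue.
Callum's share (£21,000) is divided into 3 shares of £7,000: Gabor, Vidar, and Vance each take £7,000.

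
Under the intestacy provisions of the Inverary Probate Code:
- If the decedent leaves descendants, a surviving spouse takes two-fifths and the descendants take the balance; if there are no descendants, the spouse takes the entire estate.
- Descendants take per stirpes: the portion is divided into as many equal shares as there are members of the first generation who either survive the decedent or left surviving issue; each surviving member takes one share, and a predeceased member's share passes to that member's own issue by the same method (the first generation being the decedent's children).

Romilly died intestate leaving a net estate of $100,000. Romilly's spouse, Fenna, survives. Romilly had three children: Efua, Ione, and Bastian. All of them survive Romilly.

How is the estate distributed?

Fenna: $40,000; Efua: $20,000; Ione: $20,000; Bastian: $20,000

Fenna takes two-fifths of $100,000 = $40,000. The remaining $60,000 passes to the descendants.
The descendants' portion ($60,000) is divided into 3 shares of $20,000: Efua, Ione, and Bastian each take $20,000.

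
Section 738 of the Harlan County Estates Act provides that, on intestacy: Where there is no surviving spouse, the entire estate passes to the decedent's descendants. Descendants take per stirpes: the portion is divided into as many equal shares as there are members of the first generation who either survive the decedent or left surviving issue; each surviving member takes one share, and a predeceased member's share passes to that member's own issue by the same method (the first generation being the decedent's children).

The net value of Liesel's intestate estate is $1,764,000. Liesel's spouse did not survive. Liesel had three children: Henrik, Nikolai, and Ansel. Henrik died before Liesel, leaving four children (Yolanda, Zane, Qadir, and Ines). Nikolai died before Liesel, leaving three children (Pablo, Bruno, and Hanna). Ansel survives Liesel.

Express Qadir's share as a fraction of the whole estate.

The entire $1,764,000 passes to the descendants.
That amount ($1,764,000) is divided into 3 shares of $588,000: Ansel takes $588,000; Henrik's $588,000 share passes to Henrik's issue; Nikolai's $588,000 share passes to Nikolai's issue.
Henrik's share ($588,000) is divided into 4 shares of $147,000: Yolanda, Zane, Qadir, and Ines each take $147,000.
Nikolai's share ($588,000) is divided into 3 shares of $196,000: Pablo, Bruno, and Hanna each take $196,000.

Qadir receives 1/12 of the estate.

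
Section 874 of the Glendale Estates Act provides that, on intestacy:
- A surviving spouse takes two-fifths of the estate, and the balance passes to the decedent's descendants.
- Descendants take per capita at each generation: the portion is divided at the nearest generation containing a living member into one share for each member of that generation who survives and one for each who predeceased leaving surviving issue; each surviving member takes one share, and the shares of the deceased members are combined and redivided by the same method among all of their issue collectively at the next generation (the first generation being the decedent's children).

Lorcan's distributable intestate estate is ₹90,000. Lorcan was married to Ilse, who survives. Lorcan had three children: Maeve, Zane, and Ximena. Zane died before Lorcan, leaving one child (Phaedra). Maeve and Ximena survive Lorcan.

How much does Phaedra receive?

Ilse takes two-fifths of ₹90,000 = ₹36,000. The remaining ₹54,000 passes to the descendants.
The descendants' portion (₹54,000) is divided at the children's generation into 3 shares of ₹18,000. Maeve and Ximena each take ₹18,000. The remaining share for the deceased Zane (₹18,000) is carried to the next generation.
That pool (₹18,000) passes entirely to Phaedra, the sole taker at the grandchildren's generation.

Phaedra receives ₹18,000.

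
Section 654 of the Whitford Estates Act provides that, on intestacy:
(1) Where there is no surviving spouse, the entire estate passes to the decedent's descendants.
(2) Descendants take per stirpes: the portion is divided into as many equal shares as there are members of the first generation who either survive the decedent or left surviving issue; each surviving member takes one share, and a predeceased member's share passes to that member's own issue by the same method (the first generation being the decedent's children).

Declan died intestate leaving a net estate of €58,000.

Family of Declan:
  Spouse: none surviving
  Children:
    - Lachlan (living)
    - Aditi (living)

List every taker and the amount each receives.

Lachlan: €29,000; Aditi: €29,000

The entire €58,000 passes to the descendants.
That amount (€58,000) is divided into 2 shares of €29,000: Lachlan and Aditi each take €29,000.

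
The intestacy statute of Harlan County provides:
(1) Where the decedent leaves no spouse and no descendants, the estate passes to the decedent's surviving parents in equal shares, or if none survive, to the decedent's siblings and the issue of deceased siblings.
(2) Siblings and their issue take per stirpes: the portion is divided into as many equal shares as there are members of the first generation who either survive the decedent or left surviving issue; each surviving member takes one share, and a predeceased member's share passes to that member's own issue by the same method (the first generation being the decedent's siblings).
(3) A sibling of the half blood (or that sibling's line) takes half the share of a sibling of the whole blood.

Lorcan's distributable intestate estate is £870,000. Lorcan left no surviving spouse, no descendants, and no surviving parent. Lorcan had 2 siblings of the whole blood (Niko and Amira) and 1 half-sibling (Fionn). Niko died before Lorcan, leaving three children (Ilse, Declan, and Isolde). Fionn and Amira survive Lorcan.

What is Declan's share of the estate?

Declan receives £116,000.

The entire £870,000 passes to the siblings and their issue.
Counting each half-blood sibling's line as half a unit, there are 5/2 units in £870,000, so one unit is £348,000. Whole-blood lines (Niko and Amira) take £348,000 each; half-blood lines (Fionn) take £174,000 each.
Niko's share (£348,000) is divided into 3 shares of £116,000: Ilse, Declan, and Isolde each take £116,000.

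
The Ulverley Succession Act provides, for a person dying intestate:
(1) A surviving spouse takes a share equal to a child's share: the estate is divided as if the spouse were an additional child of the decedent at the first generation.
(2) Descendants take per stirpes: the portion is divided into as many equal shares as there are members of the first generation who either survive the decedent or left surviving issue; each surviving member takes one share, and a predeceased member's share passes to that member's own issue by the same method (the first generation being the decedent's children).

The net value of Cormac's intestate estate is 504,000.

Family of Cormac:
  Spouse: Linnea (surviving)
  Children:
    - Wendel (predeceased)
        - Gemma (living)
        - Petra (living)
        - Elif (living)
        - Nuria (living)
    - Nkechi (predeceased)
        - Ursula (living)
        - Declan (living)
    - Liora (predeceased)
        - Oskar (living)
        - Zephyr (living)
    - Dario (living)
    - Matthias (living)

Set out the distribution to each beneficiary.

Linnea: 84,000; Gemma: 21,000; Petra: 21,000; Elif: 21,000; Nuria: 21,000; Ursula: 42,000; Declan: 42,000; Oskar: 42,000; Zephyr: 42,000; Dario: 84,000; Matthias: 84,000

The spouse counts as an additional share at the children's level, so there are 6 primary shares of 84,000. Linnea takes one such share (84,000).
The children's combined portion (420,000) is divided into 5 shares of 84,000: Dario and Matthias each take 84,000; Wendel's 84,000 share passes to Wendel's issue; Nkechi's 84,000 share passes to Nkechi's issue; Liora's 84,000 share passes to Liora's issue.
Wendel's share (84,000) is divided into 4 shares of 21,000: Gemma, Petra, Elif, and Nuria each take 21,000.
Nkechi's share (84,000) is divided into 2 shares of 42,000: Ursula and Declan each take 42,000.
Liora's share (84,000) is divided into 2 shares of 42,000: Oskar and Zephyr each take 42,000.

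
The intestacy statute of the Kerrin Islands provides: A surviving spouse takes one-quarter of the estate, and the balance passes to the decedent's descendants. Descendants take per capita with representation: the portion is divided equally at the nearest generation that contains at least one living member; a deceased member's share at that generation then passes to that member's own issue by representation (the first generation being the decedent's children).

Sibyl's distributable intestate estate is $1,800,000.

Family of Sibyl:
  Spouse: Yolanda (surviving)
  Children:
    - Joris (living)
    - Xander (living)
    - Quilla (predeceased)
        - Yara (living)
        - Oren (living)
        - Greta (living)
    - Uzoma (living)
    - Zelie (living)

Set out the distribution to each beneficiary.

Yolanda takes one-quarter of $1,800,000 = $450,000. The remaining $1,350,000 passes to the descendants.
The descendants' portion ($1,350,000) is divided into 5 shares of $270,000: Joris, Xander, Uzoma, and Zelie each take $270,000; Quilla's $270,000 share passes to Quilla's issue.
Quilla's share ($270,000) is divided into 3 shares of $90,000: Yara, Oren, and Greta each take $90,000.

Yolanda: $450,000; Joris: $270,000; Xander: $270,000; Yara: $90,000; Oren: $90,000; Greta: $90,000; Uzoma: $270,000; Zelie: $270,000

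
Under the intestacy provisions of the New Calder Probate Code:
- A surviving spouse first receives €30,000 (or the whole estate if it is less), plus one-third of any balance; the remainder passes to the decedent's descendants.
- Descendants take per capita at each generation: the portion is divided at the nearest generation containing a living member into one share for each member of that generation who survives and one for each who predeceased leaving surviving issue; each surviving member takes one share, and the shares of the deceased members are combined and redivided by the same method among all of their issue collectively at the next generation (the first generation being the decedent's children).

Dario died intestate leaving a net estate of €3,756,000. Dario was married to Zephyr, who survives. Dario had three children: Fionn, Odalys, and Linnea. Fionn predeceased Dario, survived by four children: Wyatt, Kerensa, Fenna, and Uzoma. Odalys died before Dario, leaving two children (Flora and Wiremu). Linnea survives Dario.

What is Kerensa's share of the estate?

Kerensa receives €276,000.

Zephyr first takes €30,000, leaving a balance of €3,726,000. Zephyr then takes one-third of the balance (€1,242,000), for a total of €1,272,000. The remaining €2,484,000 passes to the descendants.
The descendants' portion (€2,484,000) is divided at the children's generation into 3 shares of €828,000. Linnea takes €828,000. The 2 shares of the deceased (Fionn and Odalys) are combined into a pool of €1,656,000.
That pool (€1,656,000) is divided at the grandchildren's generation equally among Wyatt, Kerensa, Fenna, Uzoma, Flora, and Wiremu: €276,000 each.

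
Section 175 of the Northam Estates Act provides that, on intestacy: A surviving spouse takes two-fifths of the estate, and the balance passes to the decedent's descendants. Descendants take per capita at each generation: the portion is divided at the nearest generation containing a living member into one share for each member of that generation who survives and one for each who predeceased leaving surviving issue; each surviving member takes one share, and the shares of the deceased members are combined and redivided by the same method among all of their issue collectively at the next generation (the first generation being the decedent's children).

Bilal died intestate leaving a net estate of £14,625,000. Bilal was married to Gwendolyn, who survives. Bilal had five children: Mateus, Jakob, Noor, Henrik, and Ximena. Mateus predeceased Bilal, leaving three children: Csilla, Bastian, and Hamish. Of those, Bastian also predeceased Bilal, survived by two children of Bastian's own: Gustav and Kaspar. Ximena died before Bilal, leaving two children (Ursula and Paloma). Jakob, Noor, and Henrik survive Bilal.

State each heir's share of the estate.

Gwendolyn takes two-fifths of £14,625,000 = £5,850,000. The remaining £8,775,000 passes to the descendants.
The descendants' portion (£8,775,000) is divided at the children's generation into 5 shares of £1,755,000. Jakob, Noor, and Henrik each take £1,755,000. The 2 shares of the deceased (Mateus and Ximena) are combined into a pool of £3,510,000.
That pool (£3,510,000) is divided at the grandchildren's generation into 5 shares of £702,000. Csilla, Hamish, Ursula, and Paloma each take £702,000. The remaining share for the deceased Bastian (£702,000) is carried to the next generation.
That pool (£702,000) is divided at the great-grandchildren's generation equally among Gustav and Kaspar: £351,000 each.

Gwendolyn: £5,850,000; Csilla: £702,000; Gustav: £351,000; Kaspar: £351,000; Hamish: £702,000; Jakob: £1,755,000; Noor: £1,755,000; Henrik: £1,755,000; Ursula: £702,000; Paloma: £702,000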